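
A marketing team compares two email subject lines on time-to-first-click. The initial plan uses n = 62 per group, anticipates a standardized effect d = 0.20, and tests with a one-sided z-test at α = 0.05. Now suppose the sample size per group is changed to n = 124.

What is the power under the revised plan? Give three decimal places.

With n = 124 per group: δ = d·√(n/2) = 0.20 × √(124/2) = 1.5748. Critical value z_{0.05} = 1.645.
Revised power = Φ(δ − 1.645) = Φ(-0.070) = 0.4721.

Power ≈ 0.472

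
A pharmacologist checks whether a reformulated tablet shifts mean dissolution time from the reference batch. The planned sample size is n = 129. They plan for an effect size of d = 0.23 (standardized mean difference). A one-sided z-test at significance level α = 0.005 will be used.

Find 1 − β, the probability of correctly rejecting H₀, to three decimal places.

Power ≈ 0.515

Noncentrality parameter: δ = d·√n = 0.23 × √129 = 2.6123
One-sided α = 0.005 → critical value z_{0.005} = 2.576.
Power = Φ(δ − 2.576) = Φ(0.036) = 0.5145.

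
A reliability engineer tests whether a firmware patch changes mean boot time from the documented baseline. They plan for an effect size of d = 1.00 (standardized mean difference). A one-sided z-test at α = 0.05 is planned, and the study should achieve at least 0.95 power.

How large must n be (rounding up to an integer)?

For power 0.95 need Φ(δ − z_{0.05}) = 0.95, so δ = z_{0.05} + z_{0.05} = 1.645 + 1.645 = 3.290.
δ = d·√n ⇒ n = (δ/d)² = (3.290 / 1.00)² = 10.82.
Round up to the next whole unit.

n = 11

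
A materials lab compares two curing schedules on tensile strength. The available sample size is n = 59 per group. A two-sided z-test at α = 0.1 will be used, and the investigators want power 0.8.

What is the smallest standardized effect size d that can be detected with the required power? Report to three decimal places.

d ≈ 0.458

Need Φ(δ − 1.645) = 0.8, so δ = 1.645 + 0.842 = 2.486.
(Lower-tail contribution to power is negligible for δ > 0.)
δ = d·√(n/2) ⇒ d = δ/√(n/2) = 2.486/√(59/2) = 0.4578.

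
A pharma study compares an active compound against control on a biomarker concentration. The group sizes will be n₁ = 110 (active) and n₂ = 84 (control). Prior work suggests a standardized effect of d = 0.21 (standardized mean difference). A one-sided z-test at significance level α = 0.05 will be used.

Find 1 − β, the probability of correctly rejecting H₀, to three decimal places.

Noncentrality parameter: δ = d / √(1/n₁ + 1/n₂) = 0.21 / √(1/110 + 1/84) = 1.4493
Critical value for a one-sided test at α = 0.05: z_α = 1.645.
Power = P(Z > 1.645 − δ) = Φ(-0.196) = 0.4225.

Power ≈ 0.422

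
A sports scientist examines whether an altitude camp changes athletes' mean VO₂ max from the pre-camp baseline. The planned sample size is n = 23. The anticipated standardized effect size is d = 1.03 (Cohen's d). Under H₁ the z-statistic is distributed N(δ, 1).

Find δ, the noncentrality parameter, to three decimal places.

δ ≈ 4.940

The noncentrality parameter scales effect size by the design's sample-size factor: δ = d·√n = 1.03 × √23 = 4.9397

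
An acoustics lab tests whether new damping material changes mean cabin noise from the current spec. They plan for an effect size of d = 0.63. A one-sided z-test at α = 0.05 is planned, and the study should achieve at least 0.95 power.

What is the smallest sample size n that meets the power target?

n = 28

Set Φ(δ − 1.645) = 0.95; then δ − 1.645 = Φ⁻¹(0.95) = 1.645, giving δ = 3.290.
δ = d·√n ⇒ n = (δ/d)² = (3.290 / 0.63)² = 27.27.
Round up to the next whole unit.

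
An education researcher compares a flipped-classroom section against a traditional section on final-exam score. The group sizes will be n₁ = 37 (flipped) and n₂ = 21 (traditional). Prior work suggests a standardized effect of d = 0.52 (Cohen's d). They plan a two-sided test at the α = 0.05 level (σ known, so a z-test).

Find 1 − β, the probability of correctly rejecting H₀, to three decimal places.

Noncentrality parameter: δ = d / √(1/n₁ + 1/n₂) = 0.52 / √(1/37 + 1/21) = 1.9033
Two-sided α = 0.05 → critical value z_{0.025} = 1.960.
Power = Φ(δ − 1.960) + Φ(−δ − 1.960) = Φ(-0.057) + Φ(-3.863) = 0.4774 + 0.0001 = 0.4774.

Power ≈ 0.477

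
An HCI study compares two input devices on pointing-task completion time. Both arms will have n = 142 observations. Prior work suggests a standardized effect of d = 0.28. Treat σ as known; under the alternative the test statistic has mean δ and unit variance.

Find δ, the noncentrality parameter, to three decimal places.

δ ≈ 2.359

δ = d·√(n/2) = 0.28 × √(142/2) = 2.3593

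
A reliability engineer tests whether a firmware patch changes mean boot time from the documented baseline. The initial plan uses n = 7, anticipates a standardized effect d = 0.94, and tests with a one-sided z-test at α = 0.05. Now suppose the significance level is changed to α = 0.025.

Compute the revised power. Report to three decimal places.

δ = d·√n = 0.94 × √7 = 2.4870 (unchanged). New critical value: z_{0.025} = 1.960.
Revised power = Φ(δ − 1.960) = Φ(0.527) = 0.7009.

Power ≈ 0.701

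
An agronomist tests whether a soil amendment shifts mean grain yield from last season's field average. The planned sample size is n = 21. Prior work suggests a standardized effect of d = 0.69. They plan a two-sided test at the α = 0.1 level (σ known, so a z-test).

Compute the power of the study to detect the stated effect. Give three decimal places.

Power ≈ 0.935

Noncentrality parameter: δ = d·√n = 0.69 × √21 = 3.1620
Two-sided α = 0.1 → critical value z_{0.05} = 1.645.
Power = Φ(δ − 1.645) + Φ(−δ − 1.645) = Φ(1.517) + Φ(-4.807) = 0.9354 + 0.0000 = 0.9354.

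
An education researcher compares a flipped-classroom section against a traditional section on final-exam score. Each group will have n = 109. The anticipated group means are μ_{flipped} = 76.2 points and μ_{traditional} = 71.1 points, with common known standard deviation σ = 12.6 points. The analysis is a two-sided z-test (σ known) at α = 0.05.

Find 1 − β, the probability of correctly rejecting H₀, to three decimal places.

Power ≈ 0.848

Standardized effect: d = |μ_{flipped} − μ_{traditional}| / σ = |76.2 − 71.1| / 12.6 = 0.4048
Noncentrality parameter: δ = d·√(n/2) = 0.4048 × √(109/2) = 2.9881
Critical value for a two-sided test at α = 0.05: z_{α/2} = 1.960.
Power = Φ(δ − 1.960) + Φ(−δ − 1.960) = Φ(1.028) + Φ(-4.948) = 0.8481 + 0.0000 = 0.8481.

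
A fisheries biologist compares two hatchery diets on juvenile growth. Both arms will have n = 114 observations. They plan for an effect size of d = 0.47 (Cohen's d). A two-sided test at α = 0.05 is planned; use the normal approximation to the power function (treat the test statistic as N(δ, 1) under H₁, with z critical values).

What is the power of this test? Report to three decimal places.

Noncentrality parameter: δ = d·√(n/2) = 0.47 × √(114/2) = 3.5484
Two-sided α = 0.05 → critical value z_{0.025} = 1.960.
Power = Φ(δ − 1.960) + Φ(−δ − 1.960) = Φ(1.588) + Φ(-5.508) = 0.9439 + 0.0000 = 0.9439.

Power ≈ 0.944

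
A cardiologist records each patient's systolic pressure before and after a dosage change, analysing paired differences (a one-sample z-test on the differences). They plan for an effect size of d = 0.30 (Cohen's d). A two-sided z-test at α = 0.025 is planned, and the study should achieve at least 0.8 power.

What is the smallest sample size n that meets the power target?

Set Φ(δ − 2.241) = 0.8; then δ − 2.241 = Φ⁻¹(0.8) = 0.842, giving δ = 3.083.
(For δ > 0 the lower-tail rejection region contributes negligibly to power, so the one-term inversion is standard.)
δ = d·√n ⇒ n = (δ/d)² = (3.083 / 0.30)² = 105.61.
Round up to the next whole unit.

n = 106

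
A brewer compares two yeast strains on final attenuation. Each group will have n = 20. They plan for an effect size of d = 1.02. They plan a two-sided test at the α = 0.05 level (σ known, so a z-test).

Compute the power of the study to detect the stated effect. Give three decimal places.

Power ≈ 0.897

Noncentrality parameter: δ = d·√(n/2) = 1.02 × √(20/2) = 3.2255
Two-sided α = 0.05 → critical value z_{0.025} = 1.960.
Power = Φ(δ − 1.960) + Φ(−δ − 1.960) = Φ(1.266) + Φ(-5.185) = 0.8972 + 0.0000 = 0.8972.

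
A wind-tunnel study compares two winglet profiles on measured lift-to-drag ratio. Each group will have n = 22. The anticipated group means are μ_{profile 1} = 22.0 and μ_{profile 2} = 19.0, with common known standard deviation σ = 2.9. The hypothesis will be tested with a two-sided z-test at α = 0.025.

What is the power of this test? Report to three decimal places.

Power ≈ 0.883

Standardized effect: d = |μ_{profile 1} − μ_{profile 2}| / σ = |22.0 − 19.0| / 2.9 = 1.0345
Noncentrality parameter: δ = d·√(n/2) = 1.0345 × √(22/2) = 3.4310
Two-sided α = 0.025 → critical value z_{0.0125} = 2.241.
Power = Φ(δ − 2.241) + Φ(−δ − 2.241) = Φ(1.190) + Φ(-5.672) = 0.8829 + 0.0000 = 0.8829.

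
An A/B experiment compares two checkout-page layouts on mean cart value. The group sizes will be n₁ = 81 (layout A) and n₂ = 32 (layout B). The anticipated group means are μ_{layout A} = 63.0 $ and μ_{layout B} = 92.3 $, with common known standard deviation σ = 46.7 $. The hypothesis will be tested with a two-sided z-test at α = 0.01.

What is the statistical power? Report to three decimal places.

Standardized effect: d = |μ_{layout A} − μ_{layout B}| / σ = |63.0 − 92.3| / 46.7 = 0.6274
Noncentrality parameter: δ = d / √(1/n₁ + 1/n₂) = 0.6274 / √(1/81 + 1/32) = 3.0049
Two-sided α = 0.01 → critical value z_{0.005} = 2.576.
Power = Φ(δ − 2.576) + Φ(−δ − 2.576) = Φ(0.429) + Φ(-5.581) = 0.6661 + 0.0000 = 0.6661.

Power ≈ 0.666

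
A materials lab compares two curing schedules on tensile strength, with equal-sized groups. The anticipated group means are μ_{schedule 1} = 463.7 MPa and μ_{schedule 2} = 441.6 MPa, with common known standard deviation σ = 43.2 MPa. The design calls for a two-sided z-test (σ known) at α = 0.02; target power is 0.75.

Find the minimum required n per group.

n = 69 per group

Standardized effect: d = |μ_{schedule 1} − μ_{schedule 2}| / σ = |463.7 − 441.6| / 43.2 = 0.5116
Set Φ(δ − 2.326) = 0.75; then δ − 2.326 = Φ⁻¹(0.75) = 0.674, giving δ = 3.001.
(Ignoring the negligible lower-tail rejection probability gives the usual closed-form inversion.)
δ = d·√(n/2) ⇒ n = 2(δ/d)² = 2 × (3.001 / 0.5116)² = 68.82.
Rounding up, n = 69 per group.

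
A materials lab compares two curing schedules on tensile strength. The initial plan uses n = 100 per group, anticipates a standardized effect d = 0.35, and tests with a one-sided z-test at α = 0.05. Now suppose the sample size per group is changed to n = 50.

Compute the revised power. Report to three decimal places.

Power ≈ 0.542

With n = 50 per group: δ = d·√(n/2) = 0.35 × √(50/2) = 1.7500. Critical value z_{0.05} = 1.645.
Revised power = Φ(δ − 1.645) = Φ(0.105) = 0.5419.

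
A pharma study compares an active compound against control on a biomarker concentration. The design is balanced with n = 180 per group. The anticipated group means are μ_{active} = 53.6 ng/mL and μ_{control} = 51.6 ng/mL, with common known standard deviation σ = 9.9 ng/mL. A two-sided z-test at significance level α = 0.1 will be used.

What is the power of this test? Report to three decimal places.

Standardized effect: d = |μ_{active} − μ_{control}| / σ = |53.6 − 51.6| / 9.9 = 0.2020
Noncentrality parameter: λ = d·√(n/2) = 0.2020 × √(180/2) = 1.9165
Two-sided α = 0.1 → critical value z_{0.05} = 1.645.
Power = Φ(λ − 1.645) + Φ(−λ − 1.645) = Φ(0.272) + Φ(-3.561) = 0.6071 + 0.0002 = 0.6072.

Power ≈ 0.607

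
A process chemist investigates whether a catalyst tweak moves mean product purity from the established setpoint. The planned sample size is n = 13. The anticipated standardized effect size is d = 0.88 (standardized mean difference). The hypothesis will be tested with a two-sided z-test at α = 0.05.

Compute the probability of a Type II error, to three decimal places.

β ≈ 0.113

Noncentrality parameter: δ = d·√n = 0.88 × √13 = 3.1729
Critical value for a two-sided test at α = 0.05: z_{α/2} = 1.960.
Power = Φ(δ − 1.960) + Φ(−δ − 1.960) = Φ(1.213) + Φ(-5.133) = 0.8874 + 0.0000 = 0.8874.
Type II error: β = 1 − power = 1 − 0.8874 = 0.1126.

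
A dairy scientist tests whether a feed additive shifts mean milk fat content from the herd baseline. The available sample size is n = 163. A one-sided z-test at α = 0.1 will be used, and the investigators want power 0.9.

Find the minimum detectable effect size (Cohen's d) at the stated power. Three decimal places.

d ≈ 0.201

Required noncentrality: δ = z_{0.1} + z_{0.10} = 1.282 + 1.282 = 2.563.
δ = d·√n ⇒ d = δ/√n = 2.563/√163 = 0.2008.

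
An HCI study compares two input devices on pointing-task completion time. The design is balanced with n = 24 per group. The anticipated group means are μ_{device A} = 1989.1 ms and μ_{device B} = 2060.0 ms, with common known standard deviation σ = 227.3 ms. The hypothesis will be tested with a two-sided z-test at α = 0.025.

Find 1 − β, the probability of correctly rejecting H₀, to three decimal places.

Power ≈ 0.123

Standardized effect: d = |μ_{device A} − μ_{device B}| / σ = |1989.1 − 2060.0| / 227.3 = 0.3119
Noncentrality parameter: δ = d·√(n/2) = 0.3119 × √(24/2) = 1.0805
Critical value for a two-sided test at α = 0.025: z_{α/2} = 2.241.
Power = Φ(δ − 2.241) + Φ(−δ − 2.241) = Φ(-1.161) + Φ(-3.322) = 0.1228 + 0.0004 = 0.1233.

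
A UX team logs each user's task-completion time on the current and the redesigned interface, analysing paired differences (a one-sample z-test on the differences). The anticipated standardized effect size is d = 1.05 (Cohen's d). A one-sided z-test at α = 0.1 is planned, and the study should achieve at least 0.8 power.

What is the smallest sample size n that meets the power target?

Set Φ(δ − 1.282) = 0.8; then δ − 1.282 = Φ⁻¹(0.8) = 0.842, giving δ = 2.123.
δ = d·√n ⇒ n = (δ/d)² = (2.123 / 1.05)² = 4.09.
Round up to the next whole unit.

n = 5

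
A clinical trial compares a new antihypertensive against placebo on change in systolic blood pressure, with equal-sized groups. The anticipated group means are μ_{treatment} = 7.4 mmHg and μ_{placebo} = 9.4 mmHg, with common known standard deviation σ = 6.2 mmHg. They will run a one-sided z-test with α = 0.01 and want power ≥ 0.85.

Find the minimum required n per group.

Standardized effect: d = |μ_{treatment} − μ_{placebo}| / σ = |7.4 − 9.4| / 6.2 = 0.3226
Set Φ(δ − 2.326) = 0.85; then δ − 2.326 = Φ⁻¹(0.85) = 1.036, giving δ = 3.363.
δ = d·√(n/2) ⇒ n = 2(δ/d)² = 2 × (3.363 / 0.3226)² = 217.35.
Rounding up, n = 218 per group.

n = 218 per group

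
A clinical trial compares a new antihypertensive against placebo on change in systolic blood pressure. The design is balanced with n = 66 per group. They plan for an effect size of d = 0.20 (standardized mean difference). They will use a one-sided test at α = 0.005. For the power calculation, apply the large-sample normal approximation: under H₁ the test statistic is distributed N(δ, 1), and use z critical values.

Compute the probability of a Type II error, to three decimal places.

β ≈ 0.923

Noncentrality parameter: δ = d·√(n/2) = 0.20 × √(66/2) = 1.1489
One-sided α = 0.005 → critical value z_{0.005} = 2.576.
Power = Φ(δ − 2.576) = Φ(-1.427) = 0.0768.
Type II error: β = 1 − power = 1 − 0.0768 = 0.9232.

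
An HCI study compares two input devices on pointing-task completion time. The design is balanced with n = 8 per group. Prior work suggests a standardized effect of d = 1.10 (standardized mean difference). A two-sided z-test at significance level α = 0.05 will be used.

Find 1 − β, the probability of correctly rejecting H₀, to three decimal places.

Power ≈ 0.595

Noncentrality parameter: δ = d·√(n/2) = 1.10 × √(8/2) = 2.2000
Critical value for a two-sided test at α = 0.05: z_{α/2} = 1.960.
Power = Φ(δ − 1.960) + Φ(−δ − 1.960) = Φ(0.240) + Φ(-4.160) = 0.5948 + 0.0000 = 0.5949.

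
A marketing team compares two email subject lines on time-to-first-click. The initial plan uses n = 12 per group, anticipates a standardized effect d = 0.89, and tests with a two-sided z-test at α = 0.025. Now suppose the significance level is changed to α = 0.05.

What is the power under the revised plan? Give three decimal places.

Power ≈ 0.587

δ = d·√(n/2) = 0.89 × √(12/2) = 2.1800 (unchanged). New critical value: z_{0.025} = 1.960.
Revised power = Φ(δ − 1.960) + Φ(−δ − 1.960) = Φ(0.220) + Φ(-4.140) = 0.5871 + 0.0000 = 0.5871.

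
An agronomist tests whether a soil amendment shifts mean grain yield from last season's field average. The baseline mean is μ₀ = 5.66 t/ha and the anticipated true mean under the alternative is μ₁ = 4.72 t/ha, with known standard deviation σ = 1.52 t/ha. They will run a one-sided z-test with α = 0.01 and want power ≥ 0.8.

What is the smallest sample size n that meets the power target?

n = 27

Standardized effect: d = |μ₁ − μ₀| / σ = |4.72 − 5.66| / 1.52 = 0.6184
For power 0.8 need Φ(δ − z_{0.01}) = 0.8, so δ = z_{0.01} + z_{0.20} = 2.326 + 0.842 = 3.168.
δ = d·√n ⇒ n = (δ/d)² = (3.168 / 0.6184)² = 26.24.
Rounding up, n = 27.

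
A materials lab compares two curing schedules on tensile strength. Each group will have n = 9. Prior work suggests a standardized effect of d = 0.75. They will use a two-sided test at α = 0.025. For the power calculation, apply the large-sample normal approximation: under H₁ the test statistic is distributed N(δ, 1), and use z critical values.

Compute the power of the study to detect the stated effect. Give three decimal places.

Noncentrality parameter: δ = d·√(n/2) = 0.75 × √(9/2) = 1.5910
Critical value for a two-sided test at α = 0.025: z_{α/2} = 2.241.
Power = Φ(δ − 2.241) + Φ(−δ − 2.241) = Φ(-0.650) + Φ(-3.832) = 0.2577 + 0.0001 = 0.2578.

Power ≈ 0.258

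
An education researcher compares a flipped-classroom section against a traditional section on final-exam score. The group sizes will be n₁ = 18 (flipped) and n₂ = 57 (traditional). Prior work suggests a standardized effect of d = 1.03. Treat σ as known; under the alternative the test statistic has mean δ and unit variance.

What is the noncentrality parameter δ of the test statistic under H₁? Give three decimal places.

The noncentrality parameter scales effect size by the design's sample-size factor: δ = d / √(1/n₁ + 1/n₂) = 1.03 / √(1/18 + 1/57) = 3.8096

δ ≈ 3.810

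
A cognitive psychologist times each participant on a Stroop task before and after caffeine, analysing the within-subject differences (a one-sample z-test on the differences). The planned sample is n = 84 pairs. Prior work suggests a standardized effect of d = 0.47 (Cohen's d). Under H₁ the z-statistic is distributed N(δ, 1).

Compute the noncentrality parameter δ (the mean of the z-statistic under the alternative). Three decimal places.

δ = d·√n = 0.47 × √84 = 4.3076

δ ≈ 4.308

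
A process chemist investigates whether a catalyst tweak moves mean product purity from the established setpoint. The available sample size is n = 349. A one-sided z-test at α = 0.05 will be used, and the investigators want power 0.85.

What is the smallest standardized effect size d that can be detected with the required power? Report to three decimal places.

d ≈ 0.144

Need Φ(δ − 1.645) = 0.85, so δ = 1.645 + 1.036 = 2.681.
δ = d·√n ⇒ d = δ/√n = 2.681/√349 = 0.1435.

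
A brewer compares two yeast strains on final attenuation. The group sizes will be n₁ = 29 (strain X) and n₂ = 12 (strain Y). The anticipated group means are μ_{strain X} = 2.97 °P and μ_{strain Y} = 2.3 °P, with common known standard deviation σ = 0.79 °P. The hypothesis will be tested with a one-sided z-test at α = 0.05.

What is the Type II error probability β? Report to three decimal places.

Standardized effect: d = |μ_{strain X} − μ_{strain Y}| / σ = |2.97 − 2.3| / 0.79 = 0.8481
Noncentrality parameter: δ = d / √(1/n₁ + 1/n₂) = 0.8481 / √(1/29 + 1/12) = 2.4708
One-sided α = 0.05 → critical value z_{0.05} = 1.645.
Power = P(Z > 1.645 − δ) = Φ(0.826) = 0.7956.
Type II error: β = 1 − power = 1 − 0.7956 = 0.2044.

β ≈ 0.204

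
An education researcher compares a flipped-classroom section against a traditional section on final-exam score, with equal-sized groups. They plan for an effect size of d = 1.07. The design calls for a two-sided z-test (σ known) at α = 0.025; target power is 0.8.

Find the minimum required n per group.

n = 17 per group

For power 0.8 need Φ(δ − z_{0.0125}) = 0.8, so δ = z_{0.0125} + z_{0.20} = 2.241 + 0.842 = 3.083.
(For δ > 0 the lower-tail rejection region contributes negligibly to power, so the one-term inversion is standard.)
δ = d·√(n/2) ⇒ n = 2(δ/d)² = 2 × (3.083 / 1.07)² = 16.60.
Rounding up, n = 17 per group.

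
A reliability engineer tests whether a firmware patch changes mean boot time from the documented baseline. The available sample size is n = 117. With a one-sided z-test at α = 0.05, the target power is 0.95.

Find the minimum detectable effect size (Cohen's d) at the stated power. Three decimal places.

d ≈ 0.304

Required noncentrality: δ = z_{0.05} + z_{0.05} = 1.645 + 1.645 = 3.290.
δ = d·√n ⇒ d = δ/√n = 3.290/√117 = 0.3041.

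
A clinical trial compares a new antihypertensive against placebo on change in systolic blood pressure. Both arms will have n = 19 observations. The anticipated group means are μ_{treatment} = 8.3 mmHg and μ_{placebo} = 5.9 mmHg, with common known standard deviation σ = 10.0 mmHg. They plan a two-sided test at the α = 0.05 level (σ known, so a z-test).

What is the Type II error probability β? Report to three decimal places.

β ≈ 0.885

Standardized effect: d = |μ_{treatment} − μ_{placebo}| / σ = |8.3 − 5.9| / 10.0 = 0.2400
Noncentrality parameter: δ = d·√(n/2) = 0.2400 × √(19/2) = 0.7397
Critical value for a two-sided test at α = 0.05: z_{α/2} = 1.960.
Power = Φ(δ − 1.960) + Φ(−δ − 1.960) = Φ(-1.220) + Φ(-2.700) = 0.1112 + 0.0035 = 0.1147.
Type II error: β = 1 − power = 1 − 0.1147 = 0.8853.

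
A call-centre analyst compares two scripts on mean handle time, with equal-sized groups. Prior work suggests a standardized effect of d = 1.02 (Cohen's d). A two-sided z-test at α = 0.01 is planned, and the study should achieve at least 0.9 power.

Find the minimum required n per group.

n = 29 per group

For power 0.9 need Φ(δ − z_{0.005}) = 0.9, so δ = z_{0.005} + z_{0.10} = 2.576 + 1.282 = 3.857.
(The Φ(−δ − z_{α/2}) term is vanishingly small for δ > 0 and is dropped in the standard sample-size formula.)
δ = d·√(n/2) ⇒ n = 2(δ/d)² = 2 × (3.857 / 1.02)² = 28.60.
Round up to the next whole unit.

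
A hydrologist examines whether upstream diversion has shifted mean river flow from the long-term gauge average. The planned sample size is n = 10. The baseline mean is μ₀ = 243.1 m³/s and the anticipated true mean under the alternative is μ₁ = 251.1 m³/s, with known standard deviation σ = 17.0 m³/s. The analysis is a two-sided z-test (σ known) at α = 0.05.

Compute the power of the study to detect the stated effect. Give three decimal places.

Power ≈ 0.319

Standardized effect: d = |μ₁ − μ₀| / σ = |251.1 − 243.1| / 17.0 = 0.4706
Noncentrality parameter: λ = d·√n = 0.4706 × √10 = 1.4881
Two-sided α = 0.05 → critical value z_{0.025} = 1.960.
Power = Φ(λ − 1.960) + Φ(−λ − 1.960) = Φ(-0.472) + Φ(-3.448) = 0.3185 + 0.0003 = 0.3188.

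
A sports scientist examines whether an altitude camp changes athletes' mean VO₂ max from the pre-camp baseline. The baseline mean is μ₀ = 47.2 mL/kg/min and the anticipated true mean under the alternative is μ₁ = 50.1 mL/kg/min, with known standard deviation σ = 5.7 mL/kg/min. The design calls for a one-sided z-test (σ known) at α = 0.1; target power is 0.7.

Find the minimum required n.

n = 13

Standardized effect: d = |μ₁ − μ₀| / σ = |50.1 − 47.2| / 5.7 = 0.5088
For power 0.7 need Φ(δ − z_{0.1}) = 0.7, so δ = z_{0.1} + z_{0.30} = 1.282 + 0.524 = 1.806.
δ = d·√n ⇒ n = (δ/d)² = (1.806 / 0.5088)² = 12.60.
Round up to the next whole unit.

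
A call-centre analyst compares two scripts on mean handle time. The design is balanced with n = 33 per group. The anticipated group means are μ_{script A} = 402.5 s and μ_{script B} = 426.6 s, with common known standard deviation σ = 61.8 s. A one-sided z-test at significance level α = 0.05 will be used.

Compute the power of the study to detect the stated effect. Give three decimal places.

Standardized effect: d = |μ_{script A} − μ_{script B}| / σ = |402.5 − 426.6| / 61.8 = 0.3900
Noncentrality parameter: δ = d·√(n/2) = 0.3900 × √(33/2) = 1.5841
One-sided α = 0.05 → critical value z_{0.05} = 1.645.
Power = Φ(δ − 1.645) = Φ(-0.061) = 0.4758.

Power ≈ 0.476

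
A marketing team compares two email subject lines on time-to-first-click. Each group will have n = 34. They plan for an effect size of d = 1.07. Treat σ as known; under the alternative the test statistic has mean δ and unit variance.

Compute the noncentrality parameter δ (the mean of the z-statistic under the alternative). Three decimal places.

δ ≈ 4.412

δ = d·√(n/2) = 1.07 × √(34/2) = 4.4117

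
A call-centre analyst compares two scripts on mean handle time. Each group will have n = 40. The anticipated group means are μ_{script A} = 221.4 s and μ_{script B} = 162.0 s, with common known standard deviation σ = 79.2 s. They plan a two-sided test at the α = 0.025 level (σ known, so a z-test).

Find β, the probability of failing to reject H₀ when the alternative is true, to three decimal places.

β ≈ 0.133

Standardized effect: d = |μ_{script A} − μ_{script B}| / σ = |221.4 − 162.0| / 79.2 = 0.7500
Noncentrality parameter: λ = d·√(n/2) = 0.7500 × √(40/2) = 3.3541
Critical value for a two-sided test at α = 0.025: z_{α/2} = 2.241.
Power = Φ(λ − 2.241) + Φ(−λ − 2.241) = Φ(1.113) + Φ(-5.596) = 0.8671 + 0.0000 = 0.8671.
Type II error: β = 1 − power = 1 − 0.8671 = 0.1329.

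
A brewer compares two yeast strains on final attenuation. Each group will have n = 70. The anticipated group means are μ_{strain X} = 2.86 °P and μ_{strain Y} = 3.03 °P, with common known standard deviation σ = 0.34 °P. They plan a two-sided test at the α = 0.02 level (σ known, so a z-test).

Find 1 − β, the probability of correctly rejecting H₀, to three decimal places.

Power ≈ 0.736

Standardized effect: d = |μ_{strain X} − μ_{strain Y}| / σ = |2.86 − 3.03| / 0.34 = 0.5000
Noncentrality parameter: δ = d·√(n/2) = 0.5000 × √(70/2) = 2.9580
Two-sided α = 0.02 → critical value z_{0.01} = 2.326.
Power = Φ(δ − 2.326) + Φ(−δ − 2.326) = Φ(0.632) + Φ(-5.284) = 0.7362 + 0.0000 = 0.7362.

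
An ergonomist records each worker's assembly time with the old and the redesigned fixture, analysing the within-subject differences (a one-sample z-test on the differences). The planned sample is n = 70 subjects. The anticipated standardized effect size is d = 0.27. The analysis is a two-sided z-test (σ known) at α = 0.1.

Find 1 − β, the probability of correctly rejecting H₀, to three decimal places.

Power ≈ 0.730

Noncentrality parameter: δ = d·√n = 0.27 × √70 = 2.2590
Two-sided α = 0.1 → critical value z_{0.05} = 1.645.
Power = Φ(δ − 1.645) + Φ(−δ − 1.645) = Φ(0.614) + Φ(-3.904) = 0.7304 + 0.0000 = 0.7305.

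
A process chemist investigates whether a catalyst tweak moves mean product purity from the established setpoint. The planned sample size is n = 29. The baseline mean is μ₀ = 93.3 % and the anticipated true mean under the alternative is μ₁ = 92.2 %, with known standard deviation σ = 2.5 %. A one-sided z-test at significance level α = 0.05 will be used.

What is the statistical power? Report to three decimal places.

Power ≈ 0.766

Standardized effect: d = |μ₁ − μ₀| / σ = |92.2 − 93.3| / 2.5 = 0.4400
Noncentrality parameter: λ = d·√n = 0.4400 × √29 = 2.3695
One-sided α = 0.05 → critical value z_{0.05} = 1.645.
Power = Φ(λ − 1.645) = Φ(0.725) = 0.7657.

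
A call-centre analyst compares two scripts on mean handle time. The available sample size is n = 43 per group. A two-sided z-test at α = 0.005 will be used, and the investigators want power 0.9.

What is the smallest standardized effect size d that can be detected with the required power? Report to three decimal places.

Need Φ(δ − 2.807) = 0.9, so δ = 2.807 + 1.282 = 4.089.
(Lower-tail contribution to power is negligible for δ > 0.)
δ = d·√(n/2) ⇒ d = δ/√(n/2) = 4.089/√(43/2) = 0.8818.

d ≈ 0.882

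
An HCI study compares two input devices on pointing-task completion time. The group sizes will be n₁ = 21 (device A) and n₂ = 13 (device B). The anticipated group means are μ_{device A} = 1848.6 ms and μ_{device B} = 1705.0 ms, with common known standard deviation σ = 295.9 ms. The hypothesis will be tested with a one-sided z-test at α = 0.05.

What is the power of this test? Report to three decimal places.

Power ≈ 0.394

Standardized effect: d = |μ_{device A} − μ_{device B}| / σ = |1848.6 − 1705.0| / 295.9 = 0.4853
Noncentrality parameter: δ = d / √(1/n₁ + 1/n₂) = 0.4853 / √(1/21 + 1/13) = 1.3752
One-sided α = 0.05 → critical value z_{0.05} = 1.645.
Power = Φ(δ − 1.645) = Φ(-0.270) = 0.3937.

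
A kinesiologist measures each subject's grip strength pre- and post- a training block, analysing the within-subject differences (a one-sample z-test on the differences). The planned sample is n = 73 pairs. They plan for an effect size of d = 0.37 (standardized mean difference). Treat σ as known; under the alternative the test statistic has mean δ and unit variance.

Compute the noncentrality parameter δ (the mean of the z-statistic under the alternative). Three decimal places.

δ = d·√n = 0.37 × √73 = 3.1613

δ ≈ 3.161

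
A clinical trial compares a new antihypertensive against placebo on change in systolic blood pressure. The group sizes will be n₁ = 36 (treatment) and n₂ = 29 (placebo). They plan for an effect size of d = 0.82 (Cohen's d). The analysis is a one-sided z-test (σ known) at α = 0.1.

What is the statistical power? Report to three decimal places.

Power ≈ 0.978

Noncentrality parameter: δ = d / √(1/n₁ + 1/n₂) = 0.82 / √(1/36 + 1/29) = 3.2863
One-sided α = 0.1 → critical value z_{0.1} = 1.282.
Power = Φ(δ − 1.282) = Φ(2.005) = 0.9775.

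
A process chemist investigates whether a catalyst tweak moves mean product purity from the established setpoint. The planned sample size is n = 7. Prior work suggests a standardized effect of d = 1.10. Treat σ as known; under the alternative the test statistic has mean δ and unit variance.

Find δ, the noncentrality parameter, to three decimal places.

The noncentrality parameter scales effect size by the design's sample-size factor: δ = d·√n = 1.10 × √7 = 2.9103

δ ≈ 2.910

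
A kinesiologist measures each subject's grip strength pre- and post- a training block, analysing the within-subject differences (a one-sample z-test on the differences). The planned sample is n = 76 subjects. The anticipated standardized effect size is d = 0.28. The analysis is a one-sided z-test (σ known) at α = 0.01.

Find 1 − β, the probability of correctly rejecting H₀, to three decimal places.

Noncentrality parameter: δ = d·√n = 0.28 × √76 = 2.4410
One-sided α = 0.01 → critical value z_{0.01} = 2.326.
Power = Φ(δ − 2.326) = Φ(0.115) = 0.5456.

Power ≈ 0.546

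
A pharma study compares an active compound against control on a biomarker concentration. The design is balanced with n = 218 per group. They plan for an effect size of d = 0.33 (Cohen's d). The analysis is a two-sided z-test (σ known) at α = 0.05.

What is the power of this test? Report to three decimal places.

Noncentrality parameter: δ = d·√(n/2) = 0.33 × √(218/2) = 3.4453
Two-sided α = 0.05 → critical value z_{0.025} = 1.960.
Power = Φ(δ − 1.960) + Φ(−δ − 1.960) = Φ(1.485) + Φ(-5.405) = 0.9313 + 0.0000 = 0.9313.

Power ≈ 0.931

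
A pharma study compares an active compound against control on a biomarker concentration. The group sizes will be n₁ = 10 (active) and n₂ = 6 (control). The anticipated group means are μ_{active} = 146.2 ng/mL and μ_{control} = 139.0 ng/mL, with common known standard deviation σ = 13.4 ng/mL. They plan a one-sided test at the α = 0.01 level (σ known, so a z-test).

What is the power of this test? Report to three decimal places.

Power ≈ 0.099

Standardized effect: d = |μ_{active} − μ_{control}| / σ = |146.2 − 139.0| / 13.4 = 0.5373
Noncentrality parameter: δ = d / √(1/n₁ + 1/n₂) = 0.5373 / √(1/10 + 1/6) = 1.0405
Critical value for a one-sided test at α = 0.01: z_α = 2.326.
Power = Φ(δ − 2.326) = Φ(-1.286) = 0.0992.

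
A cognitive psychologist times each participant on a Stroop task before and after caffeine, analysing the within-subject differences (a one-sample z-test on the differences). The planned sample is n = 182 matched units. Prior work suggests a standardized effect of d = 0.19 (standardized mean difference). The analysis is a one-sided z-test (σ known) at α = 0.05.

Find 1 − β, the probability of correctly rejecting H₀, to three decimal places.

Noncentrality parameter: δ = d·√n = 0.19 × √182 = 2.5632
Critical value for a one-sided test at α = 0.05: z_α = 1.645.
Power = P(Z > 1.645 − δ) = Φ(0.918) = 0.8208.

Power ≈ 0.821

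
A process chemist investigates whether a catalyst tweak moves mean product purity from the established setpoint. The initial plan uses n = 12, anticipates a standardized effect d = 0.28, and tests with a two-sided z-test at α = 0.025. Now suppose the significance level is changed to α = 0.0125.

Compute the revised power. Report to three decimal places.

Power ≈ 0.064

δ = d·√n = 0.28 × √12 = 0.9699 (unchanged). New critical value: z_{0.0063} = 2.498.
Revised power = Φ(δ − 2.498) + Φ(−δ − 2.498) = Φ(-1.528) + Φ(-3.468) = 0.0633 + 0.0003 = 0.0635.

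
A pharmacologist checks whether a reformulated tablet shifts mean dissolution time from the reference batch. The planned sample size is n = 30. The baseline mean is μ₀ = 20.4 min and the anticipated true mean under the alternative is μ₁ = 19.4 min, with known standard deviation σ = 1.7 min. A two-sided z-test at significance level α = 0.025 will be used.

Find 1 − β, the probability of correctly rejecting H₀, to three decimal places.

Standardized effect: d = |μ₁ − μ₀| / σ = |19.4 − 20.4| / 1.7 = 0.5882
Noncentrality parameter: δ = d·√n = 0.5882 × √30 = 3.2219
Critical value for a two-sided test at α = 0.025: z_{α/2} = 2.241.
Power = Φ(δ − 2.241) + Φ(−δ − 2.241) = Φ(0.980) + Φ(-5.463) = 0.8366 + 0.0000 = 0.8366.

Power ≈ 0.837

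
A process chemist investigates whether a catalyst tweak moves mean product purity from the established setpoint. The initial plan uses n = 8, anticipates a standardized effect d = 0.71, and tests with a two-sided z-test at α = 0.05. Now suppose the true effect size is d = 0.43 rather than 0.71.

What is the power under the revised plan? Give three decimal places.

Power ≈ 0.229

With d = 0.43: δ = d·√n = 0.43 × √8 = 1.2162. Critical value z_{0.025} = 1.960.
Revised power = Φ(δ − 1.960) + Φ(−δ − 1.960) = Φ(-0.744) + Φ(-3.176) = 0.2285 + 0.0007 = 0.2293.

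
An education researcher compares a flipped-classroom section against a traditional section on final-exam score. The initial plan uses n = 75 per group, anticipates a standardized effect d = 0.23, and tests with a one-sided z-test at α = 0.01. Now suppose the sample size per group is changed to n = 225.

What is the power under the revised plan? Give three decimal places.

Power ≈ 0.545

With n = 225 per group: δ = d·√(n/2) = 0.23 × √(225/2) = 2.4395. Critical value z_{0.01} = 2.326.
Revised power = P(Z > 2.326 − δ) = Φ(0.113) = 0.5451.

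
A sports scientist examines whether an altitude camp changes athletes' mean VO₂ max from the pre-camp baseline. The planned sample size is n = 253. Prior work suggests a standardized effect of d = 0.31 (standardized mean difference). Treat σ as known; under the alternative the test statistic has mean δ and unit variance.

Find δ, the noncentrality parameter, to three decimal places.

The noncentrality parameter scales effect size by the design's sample-size factor: δ = d·√n = 0.31 × √253 = 4.9309

δ ≈ 4.931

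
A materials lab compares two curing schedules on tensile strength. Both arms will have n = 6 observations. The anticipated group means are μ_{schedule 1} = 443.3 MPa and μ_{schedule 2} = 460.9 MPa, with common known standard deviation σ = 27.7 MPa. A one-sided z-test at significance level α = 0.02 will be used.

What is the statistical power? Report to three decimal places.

Standardized effect: d = |μ_{schedule 1} − μ_{schedule 2}| / σ = |443.3 − 460.9| / 27.7 = 0.6354
Noncentrality parameter: δ = d·√(n/2) = 0.6354 × √(6/2) = 1.1005
One-sided α = 0.02 → critical value z_{0.02} = 2.054.
Power = P(Z > 2.054 − δ) = Φ(-0.953) = 0.1702.

Power ≈ 0.170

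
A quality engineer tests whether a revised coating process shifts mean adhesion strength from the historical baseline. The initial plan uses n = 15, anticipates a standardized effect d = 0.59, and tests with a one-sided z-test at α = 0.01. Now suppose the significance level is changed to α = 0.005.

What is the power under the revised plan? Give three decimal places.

δ = d·√n = 0.59 × √15 = 2.2851 (unchanged). New critical value: z_{0.005} = 2.576.
Revised power = P(Z > 2.576 − δ) = Φ(-0.291) = 0.3856.

Power ≈ 0.386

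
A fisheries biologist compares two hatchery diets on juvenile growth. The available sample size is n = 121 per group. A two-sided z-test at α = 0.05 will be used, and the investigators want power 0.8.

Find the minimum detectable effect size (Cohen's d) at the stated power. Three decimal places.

d ≈ 0.360

Required noncentrality: δ = z_{0.025} + z_{0.20} = 1.960 + 0.842 = 2.802.
(The second rejection-region term Φ(−δ − z_{α/2}) is negligible and dropped.)
δ = d·√(n/2) ⇒ d = δ/√(n/2) = 2.802/√(121/2) = 0.3602.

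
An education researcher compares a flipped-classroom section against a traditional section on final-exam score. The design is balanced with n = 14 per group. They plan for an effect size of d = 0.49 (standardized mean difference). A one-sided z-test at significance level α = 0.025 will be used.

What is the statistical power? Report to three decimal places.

Noncentrality parameter: δ = d·√(n/2) = 0.49 × √(14/2) = 1.2964
One-sided α = 0.025 → critical value z_{0.025} = 1.960.
Power = Φ(δ − 1.960) = Φ(-0.664) = 0.2535.

Power ≈ 0.253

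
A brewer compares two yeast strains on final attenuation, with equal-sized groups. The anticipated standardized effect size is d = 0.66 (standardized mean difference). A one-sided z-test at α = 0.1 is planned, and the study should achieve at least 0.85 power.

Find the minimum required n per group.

Set Φ(δ − 1.282) = 0.85; then δ − 1.282 = Φ⁻¹(0.85) = 1.036, giving δ = 2.318.
δ = d·√(n/2) ⇒ n = 2(δ/d)² = 2 × (2.318 / 0.66)² = 24.67.
Rounding up, n = 25 per group.

n = 25 per group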